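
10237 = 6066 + 4171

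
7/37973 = 7/37973 = 0.00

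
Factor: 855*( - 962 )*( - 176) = 144761760=2^5*3^2*5^1*11^1* 13^1*19^1 * 37^1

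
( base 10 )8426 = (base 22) H90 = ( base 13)3ab2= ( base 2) 10000011101010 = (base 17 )1C2B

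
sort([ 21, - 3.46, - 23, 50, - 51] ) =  [ - 51, - 23, - 3.46, 21, 50 ]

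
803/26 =803/26 = 30.88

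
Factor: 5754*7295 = 2^1 * 3^1 * 5^1*7^1*137^1*1459^1=41975430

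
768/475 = 768/475=1.62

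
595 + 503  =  1098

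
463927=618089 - 154162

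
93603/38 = 2463 + 9/38 = 2463.24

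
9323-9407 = -84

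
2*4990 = 9980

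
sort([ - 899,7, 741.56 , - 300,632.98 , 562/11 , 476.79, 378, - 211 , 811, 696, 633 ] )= [ - 899,- 300, - 211,7  ,  562/11,378,476.79,632.98,633 , 696, 741.56  ,  811 ] 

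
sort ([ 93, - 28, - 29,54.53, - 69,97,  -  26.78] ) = [ - 69, -29, - 28,  -  26.78,54.53,93, 97]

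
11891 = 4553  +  7338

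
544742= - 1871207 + 2415949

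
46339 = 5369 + 40970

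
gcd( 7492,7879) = 1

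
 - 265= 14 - 279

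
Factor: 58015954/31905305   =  2^1*5^( - 1)*47^1*239^(-1)*26699^( - 1)*617191^1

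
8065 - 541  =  7524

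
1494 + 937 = 2431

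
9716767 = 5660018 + 4056749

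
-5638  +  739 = -4899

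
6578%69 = 23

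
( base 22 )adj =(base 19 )E4F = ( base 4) 1100121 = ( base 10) 5145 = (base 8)12031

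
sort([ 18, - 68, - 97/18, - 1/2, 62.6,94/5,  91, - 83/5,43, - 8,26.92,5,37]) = [ - 68, - 83/5, - 8, - 97/18, - 1/2, 5,18,94/5,26.92,37, 43,62.6,91] 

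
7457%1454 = 187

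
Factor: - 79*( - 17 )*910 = 1222130 = 2^1*5^1*7^1 *13^1*17^1*79^1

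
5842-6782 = - 940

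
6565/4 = 6565/4 = 1641.25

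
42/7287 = 2/347 = 0.01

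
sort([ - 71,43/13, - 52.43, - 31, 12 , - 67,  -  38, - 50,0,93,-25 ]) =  [-71 , - 67, - 52.43, - 50,-38,-31, -25,0,43/13, 12,93 ]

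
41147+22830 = 63977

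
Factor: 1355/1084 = 2^ (-2 )*5^1= 5/4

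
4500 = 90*50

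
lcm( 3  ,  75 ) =75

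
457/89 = 5 + 12/89 = 5.13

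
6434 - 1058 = 5376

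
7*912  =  6384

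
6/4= 1 + 1/2 = 1.50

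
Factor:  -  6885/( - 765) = 3^2 = 9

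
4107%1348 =63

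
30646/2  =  15323  =  15323.00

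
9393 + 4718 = 14111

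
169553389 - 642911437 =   -  473358048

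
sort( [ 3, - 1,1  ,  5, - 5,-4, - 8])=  [ - 8, - 5, - 4, - 1, 1,3, 5 ] 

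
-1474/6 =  - 246 + 1/3=- 245.67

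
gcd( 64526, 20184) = 2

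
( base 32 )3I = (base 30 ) 3o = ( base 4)1302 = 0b1110010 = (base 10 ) 114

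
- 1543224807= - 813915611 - 729309196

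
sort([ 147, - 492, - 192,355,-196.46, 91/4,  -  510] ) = [ - 510 ,-492, - 196.46,-192,  91/4, 147, 355]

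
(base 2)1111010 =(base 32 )3Q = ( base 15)82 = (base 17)73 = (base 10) 122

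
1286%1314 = 1286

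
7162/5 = 1432+2/5=1432.40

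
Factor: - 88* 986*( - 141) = 12234288 = 2^4*3^1 * 11^1 *17^1*29^1*47^1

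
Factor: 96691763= 7^1*83^1 * 163^1*1021^1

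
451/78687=451/78687 = 0.01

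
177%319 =177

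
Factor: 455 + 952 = 1407 = 3^1 * 7^1*67^1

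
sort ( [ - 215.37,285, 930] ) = [ - 215.37, 285,930 ]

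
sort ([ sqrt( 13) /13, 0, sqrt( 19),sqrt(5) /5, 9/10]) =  [0 , sqrt(13 ) /13,sqrt(5)/5, 9/10 , sqrt( 19)] 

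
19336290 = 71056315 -51720025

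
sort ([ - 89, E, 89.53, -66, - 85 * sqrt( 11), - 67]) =[- 85 *sqrt(11 ),  -  89,-67, - 66, E,89.53]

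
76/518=38/259 = 0.15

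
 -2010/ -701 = 2010/701 =2.87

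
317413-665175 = -347762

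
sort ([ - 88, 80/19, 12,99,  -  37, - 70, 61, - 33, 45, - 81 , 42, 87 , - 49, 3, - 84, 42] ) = [ - 88, - 84, - 81 , - 70, - 49, - 37,-33,3, 80/19, 12, 42, 42,45, 61, 87,99 ] 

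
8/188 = 2/47  =  0.04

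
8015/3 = 8015/3 = 2671.67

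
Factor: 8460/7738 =4230/3869 = 2^1*3^2*5^1*47^1 * 53^(-1 ) * 73^( - 1 )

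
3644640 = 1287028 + 2357612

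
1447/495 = 1447/495 = 2.92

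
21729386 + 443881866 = 465611252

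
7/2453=7/2453 =0.00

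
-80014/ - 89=80014/89 = 899.03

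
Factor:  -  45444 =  - 2^2*3^1*7^1*541^1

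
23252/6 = 11626/3 = 3875.33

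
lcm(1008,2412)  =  67536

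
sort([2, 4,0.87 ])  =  [ 0.87, 2, 4]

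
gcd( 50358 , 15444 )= 66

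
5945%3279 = 2666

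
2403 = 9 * 267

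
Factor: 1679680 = 2^6*5^1*29^1*181^1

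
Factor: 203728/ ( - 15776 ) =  - 749/58 = - 2^(  -  1)*7^1*29^ ( - 1)*107^1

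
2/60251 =2/60251 = 0.00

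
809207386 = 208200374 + 601007012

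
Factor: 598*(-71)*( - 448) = 2^7*7^1*13^1*23^1*71^1 = 19021184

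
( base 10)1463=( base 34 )191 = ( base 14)767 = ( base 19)410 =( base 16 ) 5b7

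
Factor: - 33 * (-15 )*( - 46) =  - 2^1*3^2 *5^1 * 11^1* 23^1 = - 22770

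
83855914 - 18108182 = 65747732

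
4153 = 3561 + 592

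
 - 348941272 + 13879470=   -  335061802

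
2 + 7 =9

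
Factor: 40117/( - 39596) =- 77/76= - 2^ (  -  2)*7^1*11^1*19^ ( - 1)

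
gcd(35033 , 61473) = 661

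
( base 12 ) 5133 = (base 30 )9O3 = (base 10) 8823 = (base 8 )21167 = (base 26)d19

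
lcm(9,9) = 9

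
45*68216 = 3069720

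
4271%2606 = 1665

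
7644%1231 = 258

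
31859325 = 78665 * 405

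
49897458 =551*90558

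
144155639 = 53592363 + 90563276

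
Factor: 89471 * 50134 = 2^1*7^1*17^1*19^1 * 277^1*3581^1 = 4485539114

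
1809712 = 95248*19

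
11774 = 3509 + 8265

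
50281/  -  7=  - 7183/1  =  - 7183.00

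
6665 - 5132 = 1533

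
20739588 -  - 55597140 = 76336728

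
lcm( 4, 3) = 12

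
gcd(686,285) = 1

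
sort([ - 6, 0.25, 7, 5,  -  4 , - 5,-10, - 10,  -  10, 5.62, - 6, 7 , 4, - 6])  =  [ - 10, - 10, - 10, - 6, - 6, -6,  -  5, - 4, 0.25, 4 , 5, 5.62, 7, 7]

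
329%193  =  136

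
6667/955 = 6667/955 = 6.98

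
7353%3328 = 697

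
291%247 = 44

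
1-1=0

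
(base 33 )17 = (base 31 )19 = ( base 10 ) 40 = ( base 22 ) 1i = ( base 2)101000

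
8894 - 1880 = 7014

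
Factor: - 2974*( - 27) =80298  =  2^1 * 3^3 * 1487^1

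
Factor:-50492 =- 2^2*13^1 *971^1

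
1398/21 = 466/7= 66.57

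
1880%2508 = 1880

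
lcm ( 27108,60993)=243972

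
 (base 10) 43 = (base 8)53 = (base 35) 18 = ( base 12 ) 37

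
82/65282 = 41/32641  =  0.00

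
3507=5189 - 1682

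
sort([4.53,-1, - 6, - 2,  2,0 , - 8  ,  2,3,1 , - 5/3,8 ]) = [ -8, - 6 , - 2, - 5/3,-1,0, 1, 2,2,3,4.53, 8]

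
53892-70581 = - 16689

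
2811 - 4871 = -2060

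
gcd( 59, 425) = 1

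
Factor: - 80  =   - 2^4*5^1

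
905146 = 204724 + 700422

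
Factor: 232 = 2^3*29^1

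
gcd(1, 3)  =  1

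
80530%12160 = 7570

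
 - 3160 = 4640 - 7800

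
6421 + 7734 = 14155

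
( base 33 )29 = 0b1001011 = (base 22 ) 39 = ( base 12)63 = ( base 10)75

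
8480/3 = 8480/3=2826.67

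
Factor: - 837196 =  - 2^2*209299^1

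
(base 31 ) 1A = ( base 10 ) 41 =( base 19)23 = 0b101001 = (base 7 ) 56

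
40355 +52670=93025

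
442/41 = 10 + 32/41 = 10.78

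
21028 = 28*751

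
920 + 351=1271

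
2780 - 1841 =939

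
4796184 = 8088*593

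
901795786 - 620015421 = 281780365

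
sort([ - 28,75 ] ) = [ - 28 , 75 ] 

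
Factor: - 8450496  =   - 2^6*3^2*17^1*863^1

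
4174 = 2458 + 1716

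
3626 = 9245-5619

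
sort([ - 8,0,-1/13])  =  [ - 8, - 1/13, 0 ] 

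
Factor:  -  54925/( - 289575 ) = 3^( - 4)*11^( - 1)*13^2 = 169/891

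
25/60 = 5/12=0.42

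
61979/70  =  61979/70  =  885.41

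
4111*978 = 4020558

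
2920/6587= 2920/6587 =0.44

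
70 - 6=64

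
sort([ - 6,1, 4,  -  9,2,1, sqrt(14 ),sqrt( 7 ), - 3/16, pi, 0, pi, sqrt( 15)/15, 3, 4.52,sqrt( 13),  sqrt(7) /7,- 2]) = [-9, - 6, - 2, - 3/16, 0, sqrt( 15 )/15, sqrt(7) /7, 1,1 , 2,sqrt(7), 3, pi,  pi, sqrt(13 ), sqrt(14 ),  4, 4.52 ] 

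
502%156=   34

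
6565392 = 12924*508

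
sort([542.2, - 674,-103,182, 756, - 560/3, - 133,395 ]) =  [ - 674, - 560/3, - 133, - 103,182 , 395,  542.2, 756]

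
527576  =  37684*14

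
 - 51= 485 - 536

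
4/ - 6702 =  - 1 + 3349/3351 = - 0.00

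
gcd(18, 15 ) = 3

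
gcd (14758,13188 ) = 314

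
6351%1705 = 1236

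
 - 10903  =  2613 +  -  13516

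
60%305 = 60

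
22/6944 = 11/3472= 0.00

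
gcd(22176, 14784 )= 7392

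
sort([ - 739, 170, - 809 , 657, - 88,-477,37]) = [ - 809, - 739, - 477 , - 88, 37,  170, 657 ] 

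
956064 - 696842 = 259222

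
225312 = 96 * 2347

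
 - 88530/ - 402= 220 + 15/67= 220.22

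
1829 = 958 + 871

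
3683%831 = 359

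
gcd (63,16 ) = 1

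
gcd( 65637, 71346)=33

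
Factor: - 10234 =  - 2^1 * 7^1 * 17^1 * 43^1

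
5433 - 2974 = 2459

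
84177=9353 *9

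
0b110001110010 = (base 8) 6162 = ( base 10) 3186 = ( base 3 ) 11101000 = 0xc72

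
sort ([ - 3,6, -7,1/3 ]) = [ - 7, - 3,  1/3,6]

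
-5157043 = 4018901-9175944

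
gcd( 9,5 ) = 1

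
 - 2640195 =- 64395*41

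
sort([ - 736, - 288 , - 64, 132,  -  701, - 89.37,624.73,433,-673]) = [ - 736, - 701,-673,-288 , - 89.37, - 64,132, 433, 624.73]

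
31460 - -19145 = 50605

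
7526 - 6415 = 1111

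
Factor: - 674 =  -2^1* 337^1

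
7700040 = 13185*584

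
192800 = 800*241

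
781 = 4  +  777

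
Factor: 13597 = 13597^1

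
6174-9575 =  - 3401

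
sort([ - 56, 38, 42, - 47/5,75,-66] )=[ -66,-56, - 47/5, 38,42, 75 ]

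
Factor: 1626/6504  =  2^( - 2 )  =  1/4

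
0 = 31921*0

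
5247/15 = 1749/5 = 349.80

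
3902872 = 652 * 5986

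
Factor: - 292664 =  - 2^3*36583^1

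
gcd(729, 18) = 9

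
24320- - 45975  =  70295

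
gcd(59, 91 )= 1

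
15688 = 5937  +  9751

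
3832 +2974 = 6806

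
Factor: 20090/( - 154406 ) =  - 5^1*7^1*269^( - 1 ) = - 35/269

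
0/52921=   0=0.00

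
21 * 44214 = 928494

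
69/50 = 1 + 19/50 =1.38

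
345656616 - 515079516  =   - 169422900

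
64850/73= 64850/73 = 888.36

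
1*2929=2929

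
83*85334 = 7082722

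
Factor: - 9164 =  - 2^2 * 29^1  *  79^1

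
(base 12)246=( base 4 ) 11112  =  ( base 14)1a6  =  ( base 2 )101010110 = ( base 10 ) 342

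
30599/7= 4371 + 2/7  =  4371.29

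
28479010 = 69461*410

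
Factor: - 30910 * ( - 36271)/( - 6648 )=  - 2^( - 2)* 3^(-1)*5^1 * 11^1* 19^1*23^1 * 83^1*277^( - 1 )*281^1 =-560568305/3324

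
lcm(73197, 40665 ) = 365985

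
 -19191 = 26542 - 45733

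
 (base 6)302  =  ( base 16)6E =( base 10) 110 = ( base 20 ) 5a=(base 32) 3E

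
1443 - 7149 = - 5706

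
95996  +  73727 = 169723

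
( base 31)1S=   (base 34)1p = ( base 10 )59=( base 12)4b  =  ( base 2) 111011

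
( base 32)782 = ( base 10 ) 7426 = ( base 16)1d02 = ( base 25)BM1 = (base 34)6EE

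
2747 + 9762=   12509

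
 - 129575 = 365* ( - 355) 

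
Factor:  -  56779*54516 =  -3095363964 = -2^2*3^1*7^1*11^1*59^1*56779^1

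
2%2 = 0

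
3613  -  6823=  - 3210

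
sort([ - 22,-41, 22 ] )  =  [-41 , - 22 , 22]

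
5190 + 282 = 5472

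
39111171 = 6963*5617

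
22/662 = 11/331 = 0.03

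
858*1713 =1469754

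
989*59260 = 58608140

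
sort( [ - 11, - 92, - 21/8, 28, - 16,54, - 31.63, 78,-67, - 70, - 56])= [  -  92, - 70, - 67, - 56, - 31.63, - 16, - 11,-21/8, 28,54, 78 ] 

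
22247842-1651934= 20595908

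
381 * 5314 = 2024634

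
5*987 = 4935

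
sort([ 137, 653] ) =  [137,653]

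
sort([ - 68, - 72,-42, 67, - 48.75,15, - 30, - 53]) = [ - 72,-68, - 53, - 48.75, - 42, - 30, 15, 67 ] 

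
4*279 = 1116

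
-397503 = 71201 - 468704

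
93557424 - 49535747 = 44021677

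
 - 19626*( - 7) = 137382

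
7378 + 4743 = 12121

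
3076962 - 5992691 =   -  2915729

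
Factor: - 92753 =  - 92753^1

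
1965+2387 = 4352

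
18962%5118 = 3608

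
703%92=59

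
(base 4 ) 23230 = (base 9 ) 1021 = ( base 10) 748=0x2EC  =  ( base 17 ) 2a0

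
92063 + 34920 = 126983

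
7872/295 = 7872/295 = 26.68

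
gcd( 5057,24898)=1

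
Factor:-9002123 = -13^2*53267^1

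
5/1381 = 5/1381 = 0.00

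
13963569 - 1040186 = 12923383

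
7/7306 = 7/7306 = 0.00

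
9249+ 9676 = 18925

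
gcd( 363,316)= 1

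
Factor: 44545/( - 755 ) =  - 59^1 = -59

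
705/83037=235/27679 = 0.01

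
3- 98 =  - 95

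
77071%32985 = 11101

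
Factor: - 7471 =-31^1* 241^1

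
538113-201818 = 336295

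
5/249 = 5/249 =0.02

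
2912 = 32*91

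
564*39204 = 22111056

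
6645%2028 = 561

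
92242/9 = 92242/9 = 10249.11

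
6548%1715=1403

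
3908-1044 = 2864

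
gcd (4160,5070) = 130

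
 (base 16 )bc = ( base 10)188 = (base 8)274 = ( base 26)76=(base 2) 10111100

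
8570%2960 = 2650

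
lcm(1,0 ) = 0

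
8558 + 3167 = 11725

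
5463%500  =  463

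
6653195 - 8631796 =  - 1978601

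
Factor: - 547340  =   - 2^2*5^1*27367^1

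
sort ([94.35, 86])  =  [ 86,94.35] 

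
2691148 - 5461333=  - 2770185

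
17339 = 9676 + 7663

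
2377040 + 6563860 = 8940900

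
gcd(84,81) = 3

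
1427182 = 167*8546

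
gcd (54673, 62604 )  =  1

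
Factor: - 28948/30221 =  - 2^2*47^( - 1) *643^( - 1)  *7237^1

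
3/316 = 3/316 = 0.01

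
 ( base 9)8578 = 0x18A4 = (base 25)a28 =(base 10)6308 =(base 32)654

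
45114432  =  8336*5412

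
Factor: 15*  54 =2^1*3^4*5^1=810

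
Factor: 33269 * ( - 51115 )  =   - 1700544935 =- 5^1*17^1*19^1* 103^1*10223^1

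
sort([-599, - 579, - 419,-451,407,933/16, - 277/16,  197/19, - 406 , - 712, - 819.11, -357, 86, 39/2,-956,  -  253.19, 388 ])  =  [ - 956, - 819.11 , - 712 , -599, - 579, - 451, - 419, - 406, - 357, - 253.19,-277/16,197/19,39/2, 933/16 , 86,388, 407 ]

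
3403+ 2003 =5406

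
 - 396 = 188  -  584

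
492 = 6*82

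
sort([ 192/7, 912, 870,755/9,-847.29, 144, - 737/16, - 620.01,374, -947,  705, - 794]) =[-947,-847.29,- 794,-620.01,-737/16,  192/7, 755/9,  144, 374, 705,870,912]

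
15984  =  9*1776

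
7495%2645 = 2205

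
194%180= 14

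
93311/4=93311/4 = 23327.75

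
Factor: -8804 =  -2^2*31^1*71^1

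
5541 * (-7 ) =-38787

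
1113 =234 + 879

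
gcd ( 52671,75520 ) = 1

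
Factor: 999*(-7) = -3^3 * 7^1*37^1=-6993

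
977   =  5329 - 4352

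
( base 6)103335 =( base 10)8555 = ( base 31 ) 8RU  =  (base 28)apf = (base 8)20553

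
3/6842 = 3/6842 = 0.00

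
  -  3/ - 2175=1/725 = 0.00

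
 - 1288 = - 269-1019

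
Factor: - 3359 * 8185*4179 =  - 3^1* 5^1 *7^1*199^1 * 1637^1 * 3359^1 = - 114894981285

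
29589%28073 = 1516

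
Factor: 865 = 5^1*173^1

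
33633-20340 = 13293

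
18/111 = 6/37 = 0.16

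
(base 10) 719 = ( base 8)1317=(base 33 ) LQ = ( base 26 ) 11H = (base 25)13J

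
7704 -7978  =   -274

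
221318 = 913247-691929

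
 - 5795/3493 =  - 2 + 1191/3493 =-  1.66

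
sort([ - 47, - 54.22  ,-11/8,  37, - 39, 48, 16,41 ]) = [ - 54.22, - 47, - 39, - 11/8, 16,37,41,  48 ] 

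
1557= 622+935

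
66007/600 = 110  +  7/600= 110.01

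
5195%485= 345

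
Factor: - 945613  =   - 43^1*21991^1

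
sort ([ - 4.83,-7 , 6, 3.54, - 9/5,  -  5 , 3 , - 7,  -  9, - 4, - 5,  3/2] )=[ - 9, - 7, - 7, - 5,- 5, - 4.83,-4,  -  9/5,3/2 , 3, 3.54, 6 ] 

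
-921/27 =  - 35 + 8/9 = - 34.11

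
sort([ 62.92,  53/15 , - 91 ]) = [ - 91, 53/15, 62.92 ]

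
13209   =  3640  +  9569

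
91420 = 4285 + 87135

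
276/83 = 3 +27/83 = 3.33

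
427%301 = 126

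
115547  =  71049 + 44498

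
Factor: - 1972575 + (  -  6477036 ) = -3^1*2816537^1=- 8449611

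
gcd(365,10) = 5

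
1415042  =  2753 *514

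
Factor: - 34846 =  - 2^1* 7^1*19^1*131^1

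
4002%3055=947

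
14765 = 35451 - 20686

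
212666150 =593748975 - 381082825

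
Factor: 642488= 2^3 * 7^2*11^1*149^1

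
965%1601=965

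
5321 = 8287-2966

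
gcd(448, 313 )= 1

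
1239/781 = 1239/781  =  1.59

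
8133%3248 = 1637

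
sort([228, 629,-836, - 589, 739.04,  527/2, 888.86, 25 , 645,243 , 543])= [ - 836, - 589, 25,228  ,  243, 527/2, 543,629, 645,739.04, 888.86]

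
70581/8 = 70581/8 =8822.62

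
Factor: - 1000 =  - 2^3*5^3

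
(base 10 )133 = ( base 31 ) 49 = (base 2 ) 10000101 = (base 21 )67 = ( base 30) 4D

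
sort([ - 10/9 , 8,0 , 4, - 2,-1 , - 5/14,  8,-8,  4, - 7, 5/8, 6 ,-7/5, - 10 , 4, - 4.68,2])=[ - 10,-8 , - 7, - 4.68, - 2, -7/5, - 10/9,  -  1,-5/14,0, 5/8,2 , 4, 4,  4,  6,8,8 ] 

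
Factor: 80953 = 80953^1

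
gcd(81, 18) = 9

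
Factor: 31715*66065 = 5^2*73^1*181^1*6343^1 = 2095251475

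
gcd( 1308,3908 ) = 4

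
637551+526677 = 1164228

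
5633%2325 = 983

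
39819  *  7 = 278733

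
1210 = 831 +379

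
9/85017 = 3/28339 = 0.00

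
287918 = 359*802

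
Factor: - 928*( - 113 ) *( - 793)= - 2^5*13^1*29^1*61^1*113^1 = -83157152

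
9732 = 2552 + 7180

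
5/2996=5/2996 = 0.00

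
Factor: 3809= 13^1*293^1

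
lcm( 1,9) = 9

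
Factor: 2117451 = 3^1*7^1*59^1 * 1709^1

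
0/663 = 0 =0.00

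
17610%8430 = 750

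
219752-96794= 122958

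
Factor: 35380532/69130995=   2^2*  3^( - 1) * 5^( - 1)*11^1*23^1*61^ ( - 1)*34961^1 * 75553^( - 1)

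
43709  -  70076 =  - 26367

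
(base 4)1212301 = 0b1100110110001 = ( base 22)dcl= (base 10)6577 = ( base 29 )7NN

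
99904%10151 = 8545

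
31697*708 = 22441476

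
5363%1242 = 395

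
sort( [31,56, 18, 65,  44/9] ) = [ 44/9,18,  31,  56,65] 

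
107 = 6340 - 6233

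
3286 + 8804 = 12090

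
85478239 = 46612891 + 38865348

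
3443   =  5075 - 1632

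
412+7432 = 7844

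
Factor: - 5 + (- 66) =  - 71 = - 71^1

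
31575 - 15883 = 15692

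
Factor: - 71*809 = - 57439 = - 71^1*809^1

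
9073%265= 63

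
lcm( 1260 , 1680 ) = 5040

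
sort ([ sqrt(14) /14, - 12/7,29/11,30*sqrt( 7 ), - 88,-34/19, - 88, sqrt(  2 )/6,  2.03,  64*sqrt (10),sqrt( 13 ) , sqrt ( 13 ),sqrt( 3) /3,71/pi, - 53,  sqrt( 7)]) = [  -  88,-88,-53, - 34/19, - 12/7,sqrt( 2)/6, sqrt( 14 )/14,sqrt( 3 ) /3,2.03,29/11,  sqrt( 7 ) , sqrt(13 ), sqrt( 13 ) , 71/pi, 30*sqrt( 7 ),  64*sqrt(10)] 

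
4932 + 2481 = 7413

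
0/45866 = 0 = 0.00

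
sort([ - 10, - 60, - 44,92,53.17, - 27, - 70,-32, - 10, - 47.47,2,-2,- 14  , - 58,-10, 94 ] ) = [ - 70 , - 60, - 58, -47.47, - 44, - 32, - 27, - 14, - 10, - 10, - 10, - 2, 2,53.17, 92, 94 ]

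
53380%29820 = 23560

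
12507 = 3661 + 8846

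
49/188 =49/188= 0.26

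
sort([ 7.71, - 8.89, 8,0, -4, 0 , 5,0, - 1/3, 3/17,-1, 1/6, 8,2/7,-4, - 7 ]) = [ - 8.89, -7,-4,  -  4, - 1, - 1/3, 0,0, 0, 1/6, 3/17,2/7, 5, 7.71, 8, 8]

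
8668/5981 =1 + 2687/5981  =  1.45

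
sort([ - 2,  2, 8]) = [ - 2, 2,8]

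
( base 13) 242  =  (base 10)392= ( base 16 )188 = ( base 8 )610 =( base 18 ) 13e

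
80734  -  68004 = 12730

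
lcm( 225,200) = 1800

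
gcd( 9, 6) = 3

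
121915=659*185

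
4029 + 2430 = 6459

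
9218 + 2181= 11399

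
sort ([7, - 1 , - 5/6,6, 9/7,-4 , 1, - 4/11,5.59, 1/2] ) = [ - 4, - 1,- 5/6, - 4/11 , 1/2,  1,9/7 , 5.59,6, 7] 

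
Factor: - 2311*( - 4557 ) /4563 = 3510409/1521 = 3^( - 2)*7^2*13^( - 2)*31^1*2311^1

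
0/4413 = 0 = 0.00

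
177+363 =540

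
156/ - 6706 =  - 1 + 3275/3353 = - 0.02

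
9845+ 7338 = 17183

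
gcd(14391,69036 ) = 3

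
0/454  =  0=0.00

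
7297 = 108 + 7189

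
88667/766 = 115 + 577/766 = 115.75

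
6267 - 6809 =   -  542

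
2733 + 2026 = 4759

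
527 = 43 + 484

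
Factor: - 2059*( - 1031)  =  2122829=29^1 * 71^1*1031^1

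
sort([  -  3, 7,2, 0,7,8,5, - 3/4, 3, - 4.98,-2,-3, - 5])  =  [-5,-4.98 ,  -  3,-3,-2, - 3/4,0 , 2 , 3, 5, 7 , 7,8 ] 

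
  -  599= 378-977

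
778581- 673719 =104862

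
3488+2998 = 6486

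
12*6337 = 76044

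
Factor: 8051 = 83^1*97^1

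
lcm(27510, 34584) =1210440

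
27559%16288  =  11271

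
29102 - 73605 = -44503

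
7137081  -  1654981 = 5482100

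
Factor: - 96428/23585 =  - 2^2*5^( - 1 )*53^( - 1 )*89^( - 1 )*24107^1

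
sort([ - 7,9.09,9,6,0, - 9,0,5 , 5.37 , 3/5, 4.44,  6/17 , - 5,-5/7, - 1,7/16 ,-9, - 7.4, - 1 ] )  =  [ - 9, - 9, - 7.4,-7, - 5, - 1, - 1, - 5/7, 0,0, 6/17,7/16,3/5,4.44, 5,5.37,6,9,  9.09 ] 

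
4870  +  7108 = 11978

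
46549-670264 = - 623715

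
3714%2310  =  1404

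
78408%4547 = 1109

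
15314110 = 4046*3785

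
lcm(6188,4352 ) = 396032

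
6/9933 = 2/3311 = 0.00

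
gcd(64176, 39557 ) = 7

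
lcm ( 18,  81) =162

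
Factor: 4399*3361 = 53^1 * 83^1*3361^1 = 14785039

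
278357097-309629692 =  - 31272595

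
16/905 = 16/905 = 0.02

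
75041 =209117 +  - 134076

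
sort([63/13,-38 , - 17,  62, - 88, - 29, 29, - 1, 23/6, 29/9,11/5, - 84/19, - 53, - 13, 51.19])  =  [ -88, - 53 , - 38, - 29, - 17, - 13, - 84/19,- 1,11/5,  29/9, 23/6,63/13,29,51.19  ,  62 ] 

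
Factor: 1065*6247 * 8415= 3^3*5^2*11^1*17^1*71^1*6247^1 = 55985457825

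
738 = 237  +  501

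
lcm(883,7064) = 7064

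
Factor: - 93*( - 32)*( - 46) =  -136896 = - 2^6 * 3^1*23^1*31^1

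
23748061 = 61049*389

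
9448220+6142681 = 15590901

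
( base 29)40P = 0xD3D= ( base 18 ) a85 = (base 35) 2qt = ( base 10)3389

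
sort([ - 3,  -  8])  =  [  -  8, - 3] 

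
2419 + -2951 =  - 532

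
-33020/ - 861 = 33020/861 = 38.35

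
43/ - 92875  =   - 43/92875 = -  0.00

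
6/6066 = 1/1011 = 0.00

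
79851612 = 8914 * 8958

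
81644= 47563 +34081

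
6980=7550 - 570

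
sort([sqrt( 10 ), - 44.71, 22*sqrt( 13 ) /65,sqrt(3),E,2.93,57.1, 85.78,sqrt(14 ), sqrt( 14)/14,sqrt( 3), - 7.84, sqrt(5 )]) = [ - 44.71,-7.84,sqrt(14 )/14,  22*sqrt(13)/65 , sqrt (3), sqrt(3 ),sqrt(5), E,2.93,sqrt (10 ), sqrt(14 ), 57.1 , 85.78]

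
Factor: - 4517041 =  - 19^1*31^1 *7669^1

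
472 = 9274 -8802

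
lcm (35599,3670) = 355990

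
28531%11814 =4903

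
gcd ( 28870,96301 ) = 1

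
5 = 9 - 4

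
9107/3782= 2 + 1543/3782  =  2.41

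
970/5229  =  970/5229 = 0.19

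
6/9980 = 3/4990=0.00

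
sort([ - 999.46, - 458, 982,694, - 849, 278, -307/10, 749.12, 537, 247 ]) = [ - 999.46,-849,  -  458 , - 307/10, 247,  278, 537, 694, 749.12, 982] 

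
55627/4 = 13906+3/4 = 13906.75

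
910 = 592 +318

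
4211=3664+547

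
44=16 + 28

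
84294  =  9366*9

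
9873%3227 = 192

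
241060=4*60265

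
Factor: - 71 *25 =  - 5^2* 71^1 = - 1775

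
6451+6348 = 12799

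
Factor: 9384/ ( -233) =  - 2^3*3^1*17^1*23^1*233^( - 1)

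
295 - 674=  - 379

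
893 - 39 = 854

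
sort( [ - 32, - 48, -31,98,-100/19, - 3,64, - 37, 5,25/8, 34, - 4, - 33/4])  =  [ -48, - 37, - 32,- 31,-33/4, - 100/19,  -  4, - 3 , 25/8, 5, 34, 64, 98] 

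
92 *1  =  92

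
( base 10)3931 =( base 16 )F5B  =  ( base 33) 3k4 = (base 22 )82f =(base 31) 42p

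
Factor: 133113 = 3^1*44371^1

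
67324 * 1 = 67324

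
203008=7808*26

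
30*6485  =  194550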